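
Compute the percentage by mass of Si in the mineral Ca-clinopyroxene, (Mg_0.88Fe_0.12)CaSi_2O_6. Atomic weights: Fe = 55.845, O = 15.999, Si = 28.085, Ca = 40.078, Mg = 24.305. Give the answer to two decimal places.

25.49 weight percent

Molar mass of (Mg_0.88Fe_0.12)CaSi_2O_6: 0.88*24.305 + 0.12*55.845 + 1*40.078 + 2*28.085 + 6*15.999 = 220.332 g/mol.
Mass of Si per formula unit: 2 × 28.085 = 56.170 g.
Weight fraction Si = 56.170 / 220.332 = 0.2549.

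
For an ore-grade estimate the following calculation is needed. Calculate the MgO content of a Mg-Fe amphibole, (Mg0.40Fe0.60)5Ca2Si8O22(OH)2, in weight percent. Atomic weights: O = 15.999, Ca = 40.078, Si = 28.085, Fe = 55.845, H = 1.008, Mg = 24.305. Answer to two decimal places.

8.89 wt%

Molar mass of (Mg0.40Fe0.60)5Ca2Si8O22(OH)2 = 2*24.305 + 3*55.845 + 2*40.078 + 8*28.085 + 24*15.999 + 2*1.008 = 906.973 g/mol.
Each formula unit contains 2 Mg, equivalent to 2/1 = 2.0000 mol MgO.
M(MgO) = 1×24.305 + 1×15.999 = 40.304 g/mol.
Mass of MgO per formula unit = 2.0000 × 40.304 = 80.608 g.
MgO wt% = 80.608 / 906.973 × 100 = 8.89%.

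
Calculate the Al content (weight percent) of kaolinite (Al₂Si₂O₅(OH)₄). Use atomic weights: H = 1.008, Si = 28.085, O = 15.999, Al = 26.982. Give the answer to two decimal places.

M(Al₂Si₂O₅(OH)₄) = 258.157 g/mol.
Al contributes 2 × 26.982 = 53.964 g per mole.
53.964/258.157 = 0.2090 → 20.90%.

20.90 weight percent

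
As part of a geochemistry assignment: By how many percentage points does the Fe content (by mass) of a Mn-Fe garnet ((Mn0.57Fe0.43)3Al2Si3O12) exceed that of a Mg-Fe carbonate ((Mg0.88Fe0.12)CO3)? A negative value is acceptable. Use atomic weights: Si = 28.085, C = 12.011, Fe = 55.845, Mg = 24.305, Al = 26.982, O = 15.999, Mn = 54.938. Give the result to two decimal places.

Fe in (Mn0.57Fe0.43)3Al2Si3O12: molar mass 496.191 g/mol; 1.29×55.845 = 72.040 g → 14.52 wt%.
Fe in (Mg0.88Fe0.12)CO3: molar mass 88.098 g/mol; 0.12×55.845 = 6.701 g → 7.61 wt%.
Difference = 14.52 − 7.61 = 6.91 percentage points.

6.91 percentage points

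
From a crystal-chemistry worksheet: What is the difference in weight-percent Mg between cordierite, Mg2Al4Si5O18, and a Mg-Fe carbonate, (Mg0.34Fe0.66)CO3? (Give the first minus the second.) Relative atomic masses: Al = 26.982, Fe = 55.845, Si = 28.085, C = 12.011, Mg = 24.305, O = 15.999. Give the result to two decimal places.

0.45 percentage points

Mg in Mg2Al4Si5O18: molar mass 584.945 g/mol; 2×24.305 = 48.610 g → 8.31 wt%.
Mg in (Mg0.34Fe0.66)CO3: molar mass 105.129 g/mol; 0.34×24.305 = 8.264 g → 7.86 wt%.
Difference = 8.31 − 7.86 = 0.45 percentage points.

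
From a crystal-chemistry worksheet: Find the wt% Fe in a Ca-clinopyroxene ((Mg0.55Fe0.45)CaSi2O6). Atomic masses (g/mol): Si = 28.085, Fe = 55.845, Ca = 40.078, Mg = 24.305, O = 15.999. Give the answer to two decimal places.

10.89 weight percent

Formula mass = 0.55*24.305 + 0.45*55.845 + 1*40.078 + 2*28.085 + 6*15.999 = 230.740 g/mol, of which 25.130 g is Fe.
So Fe makes up 25.130/230.740 = 0.1089 of the mass, i.e. 10.89%.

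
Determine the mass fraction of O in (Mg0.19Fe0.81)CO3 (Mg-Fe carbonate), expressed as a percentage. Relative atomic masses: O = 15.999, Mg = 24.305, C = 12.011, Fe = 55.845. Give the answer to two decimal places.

43.69 wt%

Molar mass of (Mg0.19Fe0.81)CO3: 0.19*24.305 + 0.81*55.845 + 1*12.011 + 3*15.999 = 109.860 g/mol.
Mass of O per formula unit: 3 × 15.999 = 47.997 g.
Weight fraction O = 47.997 / 109.860 = 0.4369.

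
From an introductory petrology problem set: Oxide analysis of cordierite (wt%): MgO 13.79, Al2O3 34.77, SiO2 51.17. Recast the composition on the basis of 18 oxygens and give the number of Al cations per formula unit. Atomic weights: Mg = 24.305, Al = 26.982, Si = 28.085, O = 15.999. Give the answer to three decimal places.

MgO (M=40.304): mol = 0.34215; Mg = 0.34215, O = 0.34215.
Al2O3 (M=101.961): mol = 0.34101; Al = 0.68202, O = 1.02303.
SiO2 (M=60.083): mol = 0.85166; Si = 0.85166, O = 1.70332.
ΣO = 3.06850; factor = 18/ΣO = 5.86606.
Al apfu = 0.68202 × 5.86606 = 4.001.

4.001 Al apfu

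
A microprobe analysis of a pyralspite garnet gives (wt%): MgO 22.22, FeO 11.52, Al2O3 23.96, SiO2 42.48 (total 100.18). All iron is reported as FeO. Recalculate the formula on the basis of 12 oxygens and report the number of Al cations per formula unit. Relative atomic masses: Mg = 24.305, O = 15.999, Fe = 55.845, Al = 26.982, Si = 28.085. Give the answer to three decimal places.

1.992 Al apfu

MgO (M=40.304): mol = 0.55131; Mg = 0.55131, O = 0.55131.
FeO (M=71.844): mol = 0.16035; Fe = 0.16035, O = 0.16035.
Al2O3 (M=101.961): mol = 0.23499; Al = 0.46998, O = 0.70497.
SiO2 (M=60.083): mol = 0.70702; Si = 0.70702, O = 1.41404.
ΣO = 2.83067; factor = 12/ΣO = 4.23928.
Al apfu = 0.46998 × 4.23928 = 1.992.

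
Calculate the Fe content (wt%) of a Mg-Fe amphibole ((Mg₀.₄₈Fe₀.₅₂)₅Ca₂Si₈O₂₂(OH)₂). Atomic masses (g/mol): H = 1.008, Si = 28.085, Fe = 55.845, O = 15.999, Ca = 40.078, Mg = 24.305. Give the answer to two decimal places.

Formula mass = 2.40*24.305 + 2.60*55.845 + 2*40.078 + 8*28.085 + 24*15.999 + 2*1.008 = 894.357 g/mol, of which 145.197 g is Fe.
So Fe makes up 145.197/894.357 = 0.1623 of the mass, i.e. 16.23%.

16.23 wt%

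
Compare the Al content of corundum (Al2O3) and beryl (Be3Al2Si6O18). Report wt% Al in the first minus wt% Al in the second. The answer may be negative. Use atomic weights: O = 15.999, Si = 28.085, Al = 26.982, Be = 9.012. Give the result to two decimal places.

First mineral: 53.964 g Al in 101.961 g formula = 52.93 wt% Al.
Second mineral: 53.964 g Al in 537.492 g formula = 10.04 wt% Al.
52.93% − 10.04% gives a difference of 42.89 percentage points.

42.89 percentage points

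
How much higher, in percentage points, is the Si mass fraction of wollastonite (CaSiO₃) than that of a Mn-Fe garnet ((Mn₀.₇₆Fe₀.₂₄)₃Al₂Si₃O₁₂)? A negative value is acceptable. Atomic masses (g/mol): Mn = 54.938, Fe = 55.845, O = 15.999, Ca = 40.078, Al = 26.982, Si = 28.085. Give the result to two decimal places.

Si in CaSiO₃: molar mass 116.160 g/mol; 1×28.085 = 28.085 g → 24.18 wt%.
Si in (Mn₀.₇₆Fe₀.₂₄)₃Al₂Si₃O₁₂: molar mass 495.674 g/mol; 3×28.085 = 84.255 g → 17.00 wt%.
Difference = 24.18 − 17.00 = 7.18 percentage points.

7.18 percentage points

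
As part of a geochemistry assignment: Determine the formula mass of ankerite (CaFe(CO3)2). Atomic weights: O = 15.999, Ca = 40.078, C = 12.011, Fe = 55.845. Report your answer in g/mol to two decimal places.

215.94 g/mol

M = 1*40.078 + 1*55.845 + 2*12.011 + 6*15.999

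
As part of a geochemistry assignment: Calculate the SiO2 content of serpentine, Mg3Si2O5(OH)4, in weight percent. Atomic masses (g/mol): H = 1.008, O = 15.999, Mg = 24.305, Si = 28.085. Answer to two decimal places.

43.36 wt%

Formula mass = 277.108 g/mol.
2 Si → 2.0000 mol SiO2 per formula unit; M(SiO2) = 60.083, so SiO2 mass = 120.166 g.
120.166/277.108 × 100 = 43.36 wt%.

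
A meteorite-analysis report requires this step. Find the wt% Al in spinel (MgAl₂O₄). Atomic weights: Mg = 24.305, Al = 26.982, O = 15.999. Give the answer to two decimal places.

M(MgAl₂O₄) = 142.265 g/mol.
Al contributes 2 × 26.982 = 53.964 g per mole.
53.964/142.265 = 0.3793 → 37.93%.

37.93 mass %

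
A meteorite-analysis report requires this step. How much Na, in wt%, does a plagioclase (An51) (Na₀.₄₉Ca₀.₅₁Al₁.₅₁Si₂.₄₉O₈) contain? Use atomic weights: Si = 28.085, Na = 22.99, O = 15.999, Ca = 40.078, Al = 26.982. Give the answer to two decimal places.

4.17 wt%

Molar mass of Na₀.₄₉Ca₀.₅₁Al₁.₅₁Si₂.₄₉O₈: 0.49×22.99 + 0.51×40.078 + 1.51×26.982 + 2.49×28.085 + 8×15.999 = 270.371 g/mol.
Mass of Na per formula unit: 0.49 × 22.99 = 11.265 g.
Weight fraction Na = 11.265 / 270.371 = 0.0417.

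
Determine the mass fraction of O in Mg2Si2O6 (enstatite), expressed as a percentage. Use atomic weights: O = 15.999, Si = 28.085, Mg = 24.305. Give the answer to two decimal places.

47.81 wt%

Molar mass of Mg2Si2O6: 2×24.305 + 2×28.085 + 6×15.999 = 200.774 g/mol.
Mass of O per formula unit: 6 × 15.999 = 95.994 g.
Weight fraction O = 95.994 / 200.774 = 0.4781.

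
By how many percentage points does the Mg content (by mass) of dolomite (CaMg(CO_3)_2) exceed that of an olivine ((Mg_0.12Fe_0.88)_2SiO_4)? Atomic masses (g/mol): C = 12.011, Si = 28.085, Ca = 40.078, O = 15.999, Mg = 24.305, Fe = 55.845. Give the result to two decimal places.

10.21 percentage points

M(CaMg(CO_3)_2) = 184.399 g/mol, so wt% Mg = 24.305/184.399 × 100 = 13.18%.
M((Mg_0.12Fe_0.88)_2SiO_4) = 196.201 g/mol, so wt% Mg = 5.833/196.201 × 100 = 2.97%.
13.18 − 2.97 = 10.21 pp.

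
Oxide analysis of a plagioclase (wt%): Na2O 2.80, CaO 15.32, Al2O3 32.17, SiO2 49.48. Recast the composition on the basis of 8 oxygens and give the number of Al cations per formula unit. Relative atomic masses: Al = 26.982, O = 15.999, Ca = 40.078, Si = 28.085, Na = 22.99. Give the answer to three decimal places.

2.80 wt% Na2O ÷ 61.979 g/mol = 0.04518 mol, giving 0.09036 Na and 0.04518 O.
15.32 wt% CaO ÷ 56.077 g/mol = 0.27320 mol, giving 0.27320 Ca and 0.27320 O.
32.17 wt% Al2O3 ÷ 101.961 g/mol = 0.31551 mol, giving 0.63102 Al and 0.94653 O.
49.48 wt% SiO2 ÷ 60.083 g/mol = 0.82353 mol, giving 0.82353 Si and 1.64706 O.
Oxygen sums to 2.91197; scaling by 8/2.91197 = 2.74728 puts the formula on 8 O.
Al: 0.63102 × 2.74728 = 1.734 atoms per formula unit.

1.734 Al apfu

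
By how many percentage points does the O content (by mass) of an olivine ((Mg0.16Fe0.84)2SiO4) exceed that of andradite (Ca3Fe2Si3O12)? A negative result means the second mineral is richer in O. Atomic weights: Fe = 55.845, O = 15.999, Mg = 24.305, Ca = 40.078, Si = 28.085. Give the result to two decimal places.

O in (Mg0.16Fe0.84)2SiO4: molar mass 193.678 g/mol; 4×15.999 = 63.996 g → 33.04 wt%.
O in Ca3Fe2Si3O12: molar mass 508.167 g/mol; 12×15.999 = 191.988 g → 37.78 wt%.
Difference = 33.04 − 37.78 = -4.74 percentage points.

-4.74 percentage points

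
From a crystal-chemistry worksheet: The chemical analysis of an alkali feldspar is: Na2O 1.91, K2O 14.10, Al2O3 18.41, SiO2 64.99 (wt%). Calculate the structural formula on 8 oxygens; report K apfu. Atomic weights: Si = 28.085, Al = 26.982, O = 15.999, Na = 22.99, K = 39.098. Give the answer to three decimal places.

Na2O: 1.91/61.979 = 0.03082 mol → 0.06164 mol Na, 0.03082 mol O.
K2O: 14.10/94.195 = 0.14969 mol → 0.29938 mol K, 0.14969 mol O.
Al2O3: 18.41/101.961 = 0.18056 mol → 0.36112 mol Al, 0.54168 mol O.
SiO2: 64.99/60.083 = 1.08167 mol → 1.08167 mol Si, 2.16334 mol O.
Total oxygen = 2.88553 mol. Normalization factor = 8/2.88553 = 2.77245.
K per 8 O = 0.29938 × 2.77245 = 0.830.

0.830 K apfu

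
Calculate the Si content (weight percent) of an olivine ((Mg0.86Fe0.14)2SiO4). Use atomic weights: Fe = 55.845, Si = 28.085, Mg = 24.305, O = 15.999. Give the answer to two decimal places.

Molar mass of (Mg0.86Fe0.14)2SiO4: 1.72*24.305 + 0.28*55.845 + 1*28.085 + 4*15.999 = 149.522 g/mol.
Mass of Si per formula unit: 1 × 28.085 = 28.085 g.
Weight fraction Si = 28.085 / 149.522 = 0.1878.

18.78 weight percent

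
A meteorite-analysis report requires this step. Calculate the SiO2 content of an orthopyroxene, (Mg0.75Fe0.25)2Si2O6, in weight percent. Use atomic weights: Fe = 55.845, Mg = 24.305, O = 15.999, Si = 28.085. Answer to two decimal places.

M((Mg0.75Fe0.25)2Si2O6) = 216.544 g/mol; M(SiO2) = 60.083 g/mol.
Moles SiO2 per formula unit = 2 Si ÷ 1 = 2.0000.
SiO2 fraction = (2.0000 × 60.083) / 216.544 = 120.166/216.544 = 0.5549.

55.49 wt%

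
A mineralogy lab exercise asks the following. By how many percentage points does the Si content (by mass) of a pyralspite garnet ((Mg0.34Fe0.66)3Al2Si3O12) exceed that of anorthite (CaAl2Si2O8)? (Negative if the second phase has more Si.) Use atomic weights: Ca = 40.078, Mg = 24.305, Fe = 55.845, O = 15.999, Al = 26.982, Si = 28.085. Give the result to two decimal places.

-2.09 percentage points

Si in (Mg0.34Fe0.66)3Al2Si3O12: molar mass 465.571 g/mol; 3×28.085 = 84.255 g → 18.10 wt%.
Si in CaAl2Si2O8: molar mass 278.204 g/mol; 2×28.085 = 56.170 g → 20.19 wt%.
Difference = 18.10 − 20.19 = -2.09 percentage points.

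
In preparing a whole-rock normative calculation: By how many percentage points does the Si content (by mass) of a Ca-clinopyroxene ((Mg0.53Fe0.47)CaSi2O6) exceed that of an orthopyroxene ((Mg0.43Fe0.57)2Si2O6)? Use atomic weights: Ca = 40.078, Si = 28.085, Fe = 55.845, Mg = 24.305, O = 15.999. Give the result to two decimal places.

Si in (Mg0.53Fe0.47)CaSi2O6: molar mass 231.371 g/mol; 2×28.085 = 56.170 g → 24.28 wt%.
Si in (Mg0.43Fe0.57)2Si2O6: molar mass 236.730 g/mol; 2×28.085 = 56.170 g → 23.73 wt%.
Difference = 24.28 − 23.73 = 0.55 percentage points.

0.55 percentage points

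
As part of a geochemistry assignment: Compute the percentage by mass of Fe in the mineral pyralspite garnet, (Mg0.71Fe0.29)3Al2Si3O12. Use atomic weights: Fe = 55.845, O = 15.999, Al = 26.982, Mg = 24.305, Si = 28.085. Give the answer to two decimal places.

11.28 wt%

M((Mg0.71Fe0.29)3Al2Si3O12) = 430.562 g/mol.
Fe contributes 0.87 × 55.845 = 48.585 g per mole.
48.585/430.562 = 0.1128 → 11.28%.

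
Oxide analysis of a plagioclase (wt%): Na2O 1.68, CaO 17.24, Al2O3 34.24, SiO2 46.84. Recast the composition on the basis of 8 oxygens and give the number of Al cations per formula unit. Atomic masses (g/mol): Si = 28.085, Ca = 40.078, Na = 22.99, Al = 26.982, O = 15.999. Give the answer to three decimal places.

1.852 Al apfu

Na2O (M=61.979): mol = 0.02711; Na = 0.05422, O = 0.02711.
CaO (M=56.077): mol = 0.30743; Ca = 0.30743, O = 0.30743.
Al2O3 (M=101.961): mol = 0.33581; Al = 0.67162, O = 1.00743.
SiO2 (M=60.083): mol = 0.77959; Si = 0.77959, O = 1.55918.
ΣO = 2.90115; factor = 8/ΣO = 2.75753.
Al apfu = 0.67162 × 2.75753 = 1.852.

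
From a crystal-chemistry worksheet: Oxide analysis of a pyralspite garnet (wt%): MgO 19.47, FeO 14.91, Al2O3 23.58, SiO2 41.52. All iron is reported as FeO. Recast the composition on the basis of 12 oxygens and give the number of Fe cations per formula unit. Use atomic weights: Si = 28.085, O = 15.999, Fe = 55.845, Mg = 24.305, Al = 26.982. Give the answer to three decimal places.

0.900 Fe apfu

MgO (M=40.304): mol = 0.48308; Mg = 0.48308, O = 0.48308.
FeO (M=71.844): mol = 0.20753; Fe = 0.20753, O = 0.20753.
Al2O3 (M=101.961): mol = 0.23126; Al = 0.46252, O = 0.69378.
SiO2 (M=60.083): mol = 0.69104; Si = 0.69104, O = 1.38208.
ΣO = 2.76647; factor = 12/ΣO = 4.33766.
Fe apfu = 0.20753 × 4.33766 = 0.900.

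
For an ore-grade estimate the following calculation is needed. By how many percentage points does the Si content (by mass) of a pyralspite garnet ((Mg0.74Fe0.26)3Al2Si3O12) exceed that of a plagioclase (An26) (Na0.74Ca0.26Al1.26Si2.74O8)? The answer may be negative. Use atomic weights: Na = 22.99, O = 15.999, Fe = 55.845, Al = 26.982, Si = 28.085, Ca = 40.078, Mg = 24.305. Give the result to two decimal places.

-9.19 percentage points

Si in (Mg0.74Fe0.26)3Al2Si3O12: molar mass 427.723 g/mol; 3×28.085 = 84.255 g → 19.70 wt%.
Si in Na0.74Ca0.26Al1.26Si2.74O8: molar mass 266.375 g/mol; 2.74×28.085 = 76.953 g → 28.89 wt%.
Difference = 19.70 − 28.89 = -9.19 percentage points.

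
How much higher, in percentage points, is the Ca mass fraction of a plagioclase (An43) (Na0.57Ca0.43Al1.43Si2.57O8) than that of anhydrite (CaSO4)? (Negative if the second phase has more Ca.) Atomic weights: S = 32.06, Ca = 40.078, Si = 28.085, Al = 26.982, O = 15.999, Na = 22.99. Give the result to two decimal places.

First mineral: 17.234 g Ca in 269.093 g formula = 6.40 wt% Ca.
Second mineral: 40.078 g Ca in 136.134 g formula = 29.44 wt% Ca.
6.40% − 29.44% gives a difference of -23.04 percentage points.

-23.04 percentage points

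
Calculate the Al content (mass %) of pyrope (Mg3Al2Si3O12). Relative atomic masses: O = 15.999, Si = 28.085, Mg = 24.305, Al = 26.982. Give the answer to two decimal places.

13.39 mass %

Formula mass = 3×24.305 + 2×26.982 + 3×28.085 + 12×15.999 = 403.122 g/mol, of which 53.964 g is Al.
So Al makes up 53.964/403.122 = 0.1339 of the mass, i.e. 13.39%.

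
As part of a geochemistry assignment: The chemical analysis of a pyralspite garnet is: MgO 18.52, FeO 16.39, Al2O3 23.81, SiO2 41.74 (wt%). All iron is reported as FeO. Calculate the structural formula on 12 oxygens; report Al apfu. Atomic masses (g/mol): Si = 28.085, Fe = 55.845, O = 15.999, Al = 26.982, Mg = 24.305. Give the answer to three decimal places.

2.018 Al apfu

18.52 wt% MgO ÷ 40.304 g/mol = 0.45951 mol, giving 0.45951 Mg and 0.45951 O.
16.39 wt% FeO ÷ 71.844 g/mol = 0.22813 mol, giving 0.22813 Fe and 0.22813 O.
23.81 wt% Al2O3 ÷ 101.961 g/mol = 0.23352 mol, giving 0.46704 Al and 0.70056 O.
41.74 wt% SiO2 ÷ 60.083 g/mol = 0.69471 mol, giving 0.69471 Si and 1.38942 O.
Oxygen sums to 2.77762; scaling by 12/2.77762 = 4.32025 puts the formula on 12 O.
Al: 0.46704 × 4.32025 = 2.018 atoms per formula unit.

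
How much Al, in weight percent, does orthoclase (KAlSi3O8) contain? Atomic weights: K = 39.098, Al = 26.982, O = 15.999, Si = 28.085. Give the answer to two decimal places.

9.69 weight percent

Formula mass = 1×39.098 + 1×26.982 + 3×28.085 + 8×15.999 = 278.327 g/mol, of which 26.982 g is Al.
So Al makes up 26.982/278.327 = 0.0969 of the mass, i.e. 9.69%.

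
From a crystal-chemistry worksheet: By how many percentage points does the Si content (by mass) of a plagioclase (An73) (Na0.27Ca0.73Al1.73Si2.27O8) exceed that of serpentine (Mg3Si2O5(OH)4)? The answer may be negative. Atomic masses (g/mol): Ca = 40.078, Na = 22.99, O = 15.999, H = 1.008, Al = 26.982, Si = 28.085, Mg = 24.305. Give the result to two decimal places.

3.01 percentage points

Si in Na0.27Ca0.73Al1.73Si2.27O8: molar mass 273.888 g/mol; 2.27×28.085 = 63.753 g → 23.28 wt%.
Si in Mg3Si2O5(OH)4: molar mass 277.108 g/mol; 2×28.085 = 56.170 g → 20.27 wt%.
Difference = 23.28 − 20.27 = 3.01 percentage points.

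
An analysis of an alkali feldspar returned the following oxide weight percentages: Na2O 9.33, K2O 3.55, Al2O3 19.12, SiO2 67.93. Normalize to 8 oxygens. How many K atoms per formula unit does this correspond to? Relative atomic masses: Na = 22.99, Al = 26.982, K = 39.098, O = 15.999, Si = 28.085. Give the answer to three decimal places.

0.200 K apfu

Na2O: 9.33/61.979 = 0.15053 mol → 0.30106 mol Na, 0.15053 mol O.
K2O: 3.55/94.195 = 0.03769 mol → 0.07538 mol K, 0.03769 mol O.
Al2O3: 19.12/101.961 = 0.18752 mol → 0.37504 mol Al, 0.56256 mol O.
SiO2: 67.93/60.083 = 1.13060 mol → 1.13060 mol Si, 2.26120 mol O.
Total oxygen = 3.01198 mol. Normalization factor = 8/3.01198 = 2.65606.
K per 8 O = 0.07538 × 2.65606 = 0.200.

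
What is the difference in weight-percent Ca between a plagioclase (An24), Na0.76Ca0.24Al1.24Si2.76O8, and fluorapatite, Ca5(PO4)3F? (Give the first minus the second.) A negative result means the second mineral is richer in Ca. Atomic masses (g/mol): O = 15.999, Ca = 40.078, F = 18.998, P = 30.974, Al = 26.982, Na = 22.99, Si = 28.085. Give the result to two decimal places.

-36.12 percentage points

M(Na0.76Ca0.24Al1.24Si2.76O8) = 266.055 g/mol, so wt% Ca = 9.619/266.055 × 100 = 3.62%.
M(Ca5(PO4)3F) = 504.298 g/mol, so wt% Ca = 200.390/504.298 × 100 = 39.74%.
3.62 − 39.74 = -36.12 pp.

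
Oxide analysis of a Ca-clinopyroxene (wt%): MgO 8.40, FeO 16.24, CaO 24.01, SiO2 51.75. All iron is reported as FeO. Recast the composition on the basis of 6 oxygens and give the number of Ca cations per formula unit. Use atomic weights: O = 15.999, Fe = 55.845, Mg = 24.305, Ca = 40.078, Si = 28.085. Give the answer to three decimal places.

8.40 wt% MgO ÷ 40.304 g/mol = 0.20842 mol, giving 0.20842 Mg and 0.20842 O.
16.24 wt% FeO ÷ 71.844 g/mol = 0.22605 mol, giving 0.22605 Fe and 0.22605 O.
24.01 wt% CaO ÷ 56.077 g/mol = 0.42816 mol, giving 0.42816 Ca and 0.42816 O.
51.75 wt% SiO2 ÷ 60.083 g/mol = 0.86131 mol, giving 0.86131 Si and 1.72262 O.
Oxygen sums to 2.58525; scaling by 6/2.58525 = 2.32086 puts the formula on 6 O.
Ca: 0.42816 × 2.32086 = 0.994 atoms per formula unit.

0.994 Ca apfu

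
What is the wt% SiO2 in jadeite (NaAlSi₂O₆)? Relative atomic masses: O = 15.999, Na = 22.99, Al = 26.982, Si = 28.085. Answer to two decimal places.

M(NaAlSi₂O₆) = 202.136 g/mol; M(SiO2) = 60.083 g/mol.
Moles SiO2 per formula unit = 2 Si ÷ 1 = 2.0000.
SiO2 fraction = (2.0000 × 60.083) / 202.136 = 120.166/202.136 = 0.5945.

59.45 wt%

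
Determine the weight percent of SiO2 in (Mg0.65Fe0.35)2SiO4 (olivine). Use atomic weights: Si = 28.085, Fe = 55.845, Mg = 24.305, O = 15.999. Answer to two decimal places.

36.91 wt%

Formula mass = 162.769 g/mol.
1 Si → 1.0000 mol SiO2 per formula unit; M(SiO2) = 60.083, so SiO2 mass = 60.083 g.
60.083/162.769 × 100 = 36.91 wt%.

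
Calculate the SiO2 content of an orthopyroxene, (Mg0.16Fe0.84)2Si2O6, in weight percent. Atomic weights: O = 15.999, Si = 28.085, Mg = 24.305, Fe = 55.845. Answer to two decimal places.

47.35 wt%

Molar mass of (Mg0.16Fe0.84)2Si2O6 = 0.32*24.305 + 1.68*55.845 + 2*28.085 + 6*15.999 = 253.761 g/mol.
Each formula unit contains 2 Si, equivalent to 2/1 = 2.0000 mol SiO2.
M(SiO2) = 1×28.085 + 2×15.999 = 60.083 g/mol.
Mass of SiO2 per formula unit = 2.0000 × 60.083 = 120.166 g.
SiO2 wt% = 120.166 / 253.761 × 100 = 47.35%.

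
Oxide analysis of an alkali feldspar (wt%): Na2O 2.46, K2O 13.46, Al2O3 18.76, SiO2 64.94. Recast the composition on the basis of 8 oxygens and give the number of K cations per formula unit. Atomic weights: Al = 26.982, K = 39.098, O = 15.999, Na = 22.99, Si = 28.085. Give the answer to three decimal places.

Na2O (M=61.979): mol = 0.03969; Na = 0.07938, O = 0.03969.
K2O (M=94.195): mol = 0.14290; K = 0.28580, O = 0.14290.
Al2O3 (M=101.961): mol = 0.18399; Al = 0.36798, O = 0.55197.
SiO2 (M=60.083): mol = 1.08084; Si = 1.08084, O = 2.16168.
ΣO = 2.89624; factor = 8/ΣO = 2.76220.
K apfu = 0.28580 × 2.76220 = 0.789.

0.789 K apfu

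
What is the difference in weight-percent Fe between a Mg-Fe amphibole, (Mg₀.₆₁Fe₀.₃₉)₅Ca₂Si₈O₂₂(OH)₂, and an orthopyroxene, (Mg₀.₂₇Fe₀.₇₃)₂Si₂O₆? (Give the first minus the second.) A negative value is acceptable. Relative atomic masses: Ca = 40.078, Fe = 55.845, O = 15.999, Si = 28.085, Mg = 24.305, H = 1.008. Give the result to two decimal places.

-20.57 percentage points

Fe in (Mg₀.₆₁Fe₀.₃₉)₅Ca₂Si₈O₂₂(OH)₂: molar mass 873.856 g/mol; 1.95×55.845 = 108.898 g → 12.46 wt%.
Fe in (Mg₀.₂₇Fe₀.₇₃)₂Si₂O₆: molar mass 246.822 g/mol; 1.46×55.845 = 81.534 g → 33.03 wt%.
Difference = 12.46 − 33.03 = -20.57 percentage points.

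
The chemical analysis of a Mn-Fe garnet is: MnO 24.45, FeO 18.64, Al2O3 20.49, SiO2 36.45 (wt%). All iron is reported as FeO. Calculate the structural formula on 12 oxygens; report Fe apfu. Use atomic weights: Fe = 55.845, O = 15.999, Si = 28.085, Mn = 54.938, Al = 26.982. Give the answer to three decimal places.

24.45 wt% MnO ÷ 70.937 g/mol = 0.34467 mol, giving 0.34467 Mn and 0.34467 O.
18.64 wt% FeO ÷ 71.844 g/mol = 0.25945 mol, giving 0.25945 Fe and 0.25945 O.
20.49 wt% Al2O3 ÷ 101.961 g/mol = 0.20096 mol, giving 0.40192 Al and 0.60288 O.
36.45 wt% SiO2 ÷ 60.083 g/mol = 0.60666 mol, giving 0.60666 Si and 1.21332 O.
Oxygen sums to 2.42032; scaling by 12/2.42032 = 4.95802 puts the formula on 12 O.
Fe: 0.25945 × 4.95802 = 1.286 atoms per formula unit.

1.286 Fe apfu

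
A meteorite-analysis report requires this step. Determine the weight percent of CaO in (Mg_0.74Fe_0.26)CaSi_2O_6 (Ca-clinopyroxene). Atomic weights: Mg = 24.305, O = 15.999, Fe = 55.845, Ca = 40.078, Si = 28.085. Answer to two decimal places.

Formula mass = 224.747 g/mol.
1 Ca → 1.0000 mol CaO per formula unit; M(CaO) = 56.077, so CaO mass = 56.077 g.
56.077/224.747 × 100 = 24.95 wt%.

24.95 wt%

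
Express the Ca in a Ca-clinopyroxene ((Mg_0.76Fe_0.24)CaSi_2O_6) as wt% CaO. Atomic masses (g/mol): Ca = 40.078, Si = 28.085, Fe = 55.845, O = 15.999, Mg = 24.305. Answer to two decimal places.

25.02 wt%

Formula mass = 224.117 g/mol.
1 Ca → 1.0000 mol CaO per formula unit; M(CaO) = 56.077, so CaO mass = 56.077 g.
56.077/224.117 × 100 = 25.02 wt%.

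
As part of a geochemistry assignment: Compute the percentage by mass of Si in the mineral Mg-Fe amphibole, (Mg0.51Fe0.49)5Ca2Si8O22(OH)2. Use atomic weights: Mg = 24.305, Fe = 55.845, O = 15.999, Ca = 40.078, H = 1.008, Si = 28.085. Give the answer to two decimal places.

M((Mg0.51Fe0.49)5Ca2Si8O22(OH)2) = 889.626 g/mol.
Si contributes 8 × 28.085 = 224.680 g per mole.
224.680/889.626 = 0.2526 → 25.26%.

25.26 wt%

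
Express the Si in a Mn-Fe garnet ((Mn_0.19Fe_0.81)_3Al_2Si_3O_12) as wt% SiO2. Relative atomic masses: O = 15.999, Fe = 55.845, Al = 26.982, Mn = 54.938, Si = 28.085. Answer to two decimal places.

M((Mn_0.19Fe_0.81)_3Al_2Si_3O_12) = 497.225 g/mol; M(SiO2) = 60.083 g/mol.
Moles SiO2 per formula unit = 3 Si ÷ 1 = 3.0000.
SiO2 fraction = (3.0000 × 60.083) / 497.225 = 180.249/497.225 = 0.3625.

36.25 wt%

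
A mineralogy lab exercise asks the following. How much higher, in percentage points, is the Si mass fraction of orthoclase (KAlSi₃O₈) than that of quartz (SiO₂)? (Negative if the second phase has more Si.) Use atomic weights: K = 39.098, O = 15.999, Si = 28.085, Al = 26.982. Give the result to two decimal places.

-16.47 percentage points

Si in KAlSi₃O₈: molar mass 278.327 g/mol; 3×28.085 = 84.255 g → 30.27 wt%.
Si in SiO₂: molar mass 60.083 g/mol; 1×28.085 = 28.085 g → 46.74 wt%.
Difference = 30.27 − 46.74 = -16.47 percentage points.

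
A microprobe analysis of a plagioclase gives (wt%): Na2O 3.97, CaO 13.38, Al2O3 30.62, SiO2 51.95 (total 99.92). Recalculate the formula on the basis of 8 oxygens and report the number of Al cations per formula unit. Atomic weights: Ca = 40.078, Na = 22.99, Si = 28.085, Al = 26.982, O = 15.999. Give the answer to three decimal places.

Na2O (M=61.979): mol = 0.06405; Na = 0.12810, O = 0.06405.
CaO (M=56.077): mol = 0.23860; Ca = 0.23860, O = 0.23860.
Al2O3 (M=101.961): mol = 0.30031; Al = 0.60062, O = 0.90093.
SiO2 (M=60.083): mol = 0.86464; Si = 0.86464, O = 1.72928.
ΣO = 2.93286; factor = 8/ΣO = 2.72771.
Al apfu = 0.60062 × 2.72771 = 1.638.

1.638 Al apfu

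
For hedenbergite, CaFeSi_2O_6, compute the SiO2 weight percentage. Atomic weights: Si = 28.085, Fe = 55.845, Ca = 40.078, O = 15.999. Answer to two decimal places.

48.44 wt%

Formula mass = 248.087 g/mol.
2 Si → 2.0000 mol SiO2 per formula unit; M(SiO2) = 60.083, so SiO2 mass = 120.166 g.
120.166/248.087 × 100 = 48.44 wt%.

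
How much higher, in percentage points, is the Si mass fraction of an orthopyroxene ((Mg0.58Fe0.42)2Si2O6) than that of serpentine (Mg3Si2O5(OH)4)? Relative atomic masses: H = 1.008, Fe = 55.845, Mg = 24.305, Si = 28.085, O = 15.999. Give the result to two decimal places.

Si in (Mg0.58Fe0.42)2Si2O6: molar mass 227.268 g/mol; 2×28.085 = 56.170 g → 24.72 wt%.
Si in Mg3Si2O5(OH)4: molar mass 277.108 g/mol; 2×28.085 = 56.170 g → 20.27 wt%.
Difference = 24.72 − 20.27 = 4.45 percentage points.

4.45 percentage points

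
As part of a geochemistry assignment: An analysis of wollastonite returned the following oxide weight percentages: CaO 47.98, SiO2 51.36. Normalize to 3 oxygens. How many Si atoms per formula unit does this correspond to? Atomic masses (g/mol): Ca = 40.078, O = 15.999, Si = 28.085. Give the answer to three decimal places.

47.98 wt% CaO ÷ 56.077 g/mol = 0.85561 mol, giving 0.85561 Ca and 0.85561 O.
51.36 wt% SiO2 ÷ 60.083 g/mol = 0.85482 mol, giving 0.85482 Si and 1.70964 O.
Oxygen sums to 2.56525; scaling by 3/2.56525 = 1.16948 puts the formula on 3 O.
Si: 0.85482 × 1.16948 = 1.000 atoms per formula unit.

1.000 Si apfu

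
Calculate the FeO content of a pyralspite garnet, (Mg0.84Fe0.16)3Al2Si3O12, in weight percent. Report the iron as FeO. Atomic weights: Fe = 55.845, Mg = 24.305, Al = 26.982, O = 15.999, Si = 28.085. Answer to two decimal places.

8.24 wt%

Molar mass of (Mg0.84Fe0.16)3Al2Si3O12 = 2.52×24.305 + 0.48×55.845 + 2×26.982 + 3×28.085 + 12×15.999 = 418.261 g/mol.
Each formula unit contains 0.48 Fe, equivalent to 0.48/1 = 0.4800 mol FeO.
M(FeO) = 1×55.845 + 1×15.999 = 71.844 g/mol.
Mass of FeO per formula unit = 0.4800 × 71.844 = 34.485 g.
FeO wt% = 34.485 / 418.261 × 100 = 8.24%.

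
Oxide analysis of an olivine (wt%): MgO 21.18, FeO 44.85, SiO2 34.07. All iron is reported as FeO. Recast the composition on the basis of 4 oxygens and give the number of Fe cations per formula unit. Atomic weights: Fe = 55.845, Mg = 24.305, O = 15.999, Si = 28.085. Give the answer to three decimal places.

1.093 Fe apfu

21.18 wt% MgO ÷ 40.304 g/mol = 0.52551 mol, giving 0.52551 Mg and 0.52551 O.
44.85 wt% FeO ÷ 71.844 g/mol = 0.62427 mol, giving 0.62427 Fe and 0.62427 O.
34.07 wt% SiO2 ÷ 60.083 g/mol = 0.56705 mol, giving 0.56705 Si and 1.13410 O.
Oxygen sums to 2.28388; scaling by 4/2.28388 = 1.75141 puts the formula on 4 O.
Fe: 0.62427 × 1.75141 = 1.093 atoms per formula unit.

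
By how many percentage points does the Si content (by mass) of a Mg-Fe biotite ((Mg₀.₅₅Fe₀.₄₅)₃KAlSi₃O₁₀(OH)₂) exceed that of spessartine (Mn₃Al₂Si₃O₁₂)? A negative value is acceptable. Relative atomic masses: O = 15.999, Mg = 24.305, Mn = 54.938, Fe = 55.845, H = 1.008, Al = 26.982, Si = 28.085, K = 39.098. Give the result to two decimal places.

First mineral: 84.255 g Si in 459.833 g formula = 18.32 wt% Si.
Second mineral: 84.255 g Si in 495.021 g formula = 17.02 wt% Si.
18.32% − 17.02% gives a difference of 1.30 percentage points.

1.30 percentage points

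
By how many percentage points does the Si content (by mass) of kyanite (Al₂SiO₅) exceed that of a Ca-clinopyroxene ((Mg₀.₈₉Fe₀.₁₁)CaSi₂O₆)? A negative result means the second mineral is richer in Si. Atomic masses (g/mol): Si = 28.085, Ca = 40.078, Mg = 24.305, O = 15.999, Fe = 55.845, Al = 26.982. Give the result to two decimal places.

Si in Al₂SiO₅: molar mass 162.044 g/mol; 1×28.085 = 28.085 g → 17.33 wt%.
Si in (Mg₀.₈₉Fe₀.₁₁)CaSi₂O₆: molar mass 220.016 g/mol; 2×28.085 = 56.170 g → 25.53 wt%.
Difference = 17.33 − 25.53 = -8.20 percentage points.

-8.20 percentage points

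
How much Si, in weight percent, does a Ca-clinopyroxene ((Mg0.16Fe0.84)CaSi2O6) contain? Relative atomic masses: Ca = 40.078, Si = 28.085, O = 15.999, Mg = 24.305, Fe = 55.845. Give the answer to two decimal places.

M((Mg0.16Fe0.84)CaSi2O6) = 243.041 g/mol.
Si contributes 2 × 28.085 = 56.170 g per mole.
56.170/243.041 = 0.2311 → 23.11%.

23.11 weight percent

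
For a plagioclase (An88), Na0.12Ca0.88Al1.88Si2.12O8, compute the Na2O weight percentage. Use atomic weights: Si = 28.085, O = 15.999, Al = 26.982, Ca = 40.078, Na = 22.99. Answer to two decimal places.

1.35 wt%

M(Na0.12Ca0.88Al1.88Si2.12O8) = 276.286 g/mol; M(Na2O) = 61.979 g/mol.
Moles Na2O per formula unit = 0.12 Na ÷ 2 = 0.0600.
Na2O fraction = (0.0600 × 61.979) / 276.286 = 3.719/276.286 = 0.0135.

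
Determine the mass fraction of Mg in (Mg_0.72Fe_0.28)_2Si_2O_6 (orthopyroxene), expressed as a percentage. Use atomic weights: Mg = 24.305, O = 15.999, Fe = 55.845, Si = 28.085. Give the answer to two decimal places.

16.02 weight percent

Formula mass = 1.44*24.305 + 0.56*55.845 + 2*28.085 + 6*15.999 = 218.436 g/mol, of which 34.999 g is Mg.
So Mg makes up 34.999/218.436 = 0.1602 of the mass, i.e. 16.02%.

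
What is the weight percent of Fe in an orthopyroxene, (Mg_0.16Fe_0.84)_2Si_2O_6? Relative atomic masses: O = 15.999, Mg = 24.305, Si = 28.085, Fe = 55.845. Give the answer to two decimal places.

36.97 mass %

Molar mass of (Mg_0.16Fe_0.84)_2Si_2O_6: 0.32·24.305 + 1.68·55.845 + 2·28.085 + 6·15.999 = 253.761 g/mol.
Mass of Fe per formula unit: 1.68 × 55.845 = 93.820 g.
Weight fraction Fe = 93.820 / 253.761 = 0.3697.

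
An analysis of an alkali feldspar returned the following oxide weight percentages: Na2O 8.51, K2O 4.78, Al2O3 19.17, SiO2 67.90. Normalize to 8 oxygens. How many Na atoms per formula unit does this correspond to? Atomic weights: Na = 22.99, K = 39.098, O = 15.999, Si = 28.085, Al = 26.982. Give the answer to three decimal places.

Na2O (M=61.979): mol = 0.13730; Na = 0.27460, O = 0.13730.
K2O (M=94.195): mol = 0.05075; K = 0.10150, O = 0.05075.
Al2O3 (M=101.961): mol = 0.18801; Al = 0.37602, O = 0.56403.
SiO2 (M=60.083): mol = 1.13010; Si = 1.13010, O = 2.26020.
ΣO = 3.01228; factor = 8/ΣO = 2.65580.
Na apfu = 0.27460 × 2.65580 = 0.729.

0.729 Na apfu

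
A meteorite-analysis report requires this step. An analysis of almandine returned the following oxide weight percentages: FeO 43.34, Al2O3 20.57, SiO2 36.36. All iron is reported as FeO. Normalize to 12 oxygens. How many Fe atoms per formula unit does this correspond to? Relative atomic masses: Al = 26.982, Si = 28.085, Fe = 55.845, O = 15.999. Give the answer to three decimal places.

2.993 Fe apfu

FeO: 43.34/71.844 = 0.60325 mol → 0.60325 mol Fe, 0.60325 mol O.
Al2O3: 20.57/101.961 = 0.20174 mol → 0.40348 mol Al, 0.60522 mol O.
SiO2: 36.36/60.083 = 0.60516 mol → 0.60516 mol Si, 1.21032 mol O.
Total oxygen = 2.41879 mol. Normalization factor = 12/2.41879 = 4.96116.
Fe per 12 O = 0.60325 × 4.96116 = 2.993.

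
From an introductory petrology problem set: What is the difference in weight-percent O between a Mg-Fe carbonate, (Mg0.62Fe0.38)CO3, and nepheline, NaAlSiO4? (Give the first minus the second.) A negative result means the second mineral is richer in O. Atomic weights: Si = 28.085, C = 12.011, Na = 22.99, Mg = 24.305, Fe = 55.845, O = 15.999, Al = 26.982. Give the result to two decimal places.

M((Mg0.62Fe0.38)CO3) = 96.298 g/mol, so wt% O = 47.997/96.298 × 100 = 49.84%.
M(NaAlSiO4) = 142.053 g/mol, so wt% O = 63.996/142.053 × 100 = 45.05%.
49.84 − 45.05 = 4.79 pp.

4.79 percentage points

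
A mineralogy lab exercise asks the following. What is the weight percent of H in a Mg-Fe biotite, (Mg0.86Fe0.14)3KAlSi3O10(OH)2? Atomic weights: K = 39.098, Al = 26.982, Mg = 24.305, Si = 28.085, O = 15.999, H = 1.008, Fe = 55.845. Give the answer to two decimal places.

0.47 wt%

M((Mg0.86Fe0.14)3KAlSi3O10(OH)2) = 430.501 g/mol.
H contributes 2 × 1.008 = 2.016 g per mole.
2.016/430.501 = 0.0047 → 0.47%.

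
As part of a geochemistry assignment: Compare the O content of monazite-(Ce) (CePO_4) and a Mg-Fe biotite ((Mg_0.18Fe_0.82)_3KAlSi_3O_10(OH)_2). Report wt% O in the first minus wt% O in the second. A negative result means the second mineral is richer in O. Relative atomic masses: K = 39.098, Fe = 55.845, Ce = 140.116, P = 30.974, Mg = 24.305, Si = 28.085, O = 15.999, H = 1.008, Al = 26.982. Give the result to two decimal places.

-11.58 percentage points

O in CePO_4: molar mass 235.086 g/mol; 4×15.999 = 63.996 g → 27.22 wt%.
O in (Mg_0.18Fe_0.82)_3KAlSi_3O_10(OH)_2: molar mass 494.842 g/mol; 12×15.999 = 191.988 g → 38.80 wt%.
Difference = 27.22 − 38.80 = -11.58 percentage points.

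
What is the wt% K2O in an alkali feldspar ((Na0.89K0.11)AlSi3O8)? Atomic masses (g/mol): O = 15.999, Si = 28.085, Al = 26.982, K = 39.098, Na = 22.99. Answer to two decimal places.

Formula mass = 263.991 g/mol.
0.11 K → 0.0550 mol K2O per formula unit; M(K2O) = 94.195, so K2O mass = 5.181 g.
5.181/263.991 × 100 = 1.96 wt%.

1.96 wt%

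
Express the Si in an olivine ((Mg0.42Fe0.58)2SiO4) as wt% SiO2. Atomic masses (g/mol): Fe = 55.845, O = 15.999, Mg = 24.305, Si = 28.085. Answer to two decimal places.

33.89 wt%

Formula mass = 177.277 g/mol.
1 Si → 1.0000 mol SiO2 per formula unit; M(SiO2) = 60.083, so SiO2 mass = 60.083 g.
60.083/177.277 × 100 = 33.89 wt%.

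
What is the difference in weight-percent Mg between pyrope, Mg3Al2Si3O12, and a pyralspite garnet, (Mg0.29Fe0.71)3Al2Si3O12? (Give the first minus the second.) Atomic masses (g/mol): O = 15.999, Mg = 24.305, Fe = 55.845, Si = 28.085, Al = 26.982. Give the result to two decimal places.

First mineral: 72.915 g Mg in 403.122 g formula = 18.09 wt% Mg.
Second mineral: 21.145 g Mg in 470.302 g formula = 4.50 wt% Mg.
18.09% − 4.50% gives a difference of 13.59 percentage points.

13.59 percentage points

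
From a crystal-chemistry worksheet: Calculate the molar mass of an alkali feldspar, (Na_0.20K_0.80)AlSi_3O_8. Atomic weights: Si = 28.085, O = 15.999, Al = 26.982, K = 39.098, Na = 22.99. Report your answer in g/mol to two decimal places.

275.11 g/mol

The formula mass is the sum 0.20(22.99) + 0.80(39.098) + 1(26.982) + 3(28.085) + 8(15.999).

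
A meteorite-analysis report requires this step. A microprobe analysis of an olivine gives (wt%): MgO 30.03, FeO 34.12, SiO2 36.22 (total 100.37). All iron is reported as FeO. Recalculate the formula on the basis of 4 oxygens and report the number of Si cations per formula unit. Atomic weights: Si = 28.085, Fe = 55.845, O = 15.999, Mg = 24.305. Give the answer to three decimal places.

30.03 wt% MgO ÷ 40.304 g/mol = 0.74509 mol, giving 0.74509 Mg and 0.74509 O.
34.12 wt% FeO ÷ 71.844 g/mol = 0.47492 mol, giving 0.47492 Fe and 0.47492 O.
36.22 wt% SiO2 ÷ 60.083 g/mol = 0.60283 mol, giving 0.60283 Si and 1.20566 O.
Oxygen sums to 2.42567; scaling by 4/2.42567 = 1.64903 puts the formula on 4 O.
Si: 0.60283 × 1.64903 = 0.994 atoms per formula unit.

0.994 Si apfu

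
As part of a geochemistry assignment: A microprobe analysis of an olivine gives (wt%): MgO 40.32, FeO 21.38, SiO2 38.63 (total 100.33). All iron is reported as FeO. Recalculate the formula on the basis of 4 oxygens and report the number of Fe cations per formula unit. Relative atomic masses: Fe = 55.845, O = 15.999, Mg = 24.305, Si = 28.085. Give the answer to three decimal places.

MgO: 40.32/40.304 = 1.00040 mol → 1.00040 mol Mg, 1.00040 mol O.
FeO: 21.38/71.844 = 0.29759 mol → 0.29759 mol Fe, 0.29759 mol O.
SiO2: 38.63/60.083 = 0.64294 mol → 0.64294 mol Si, 1.28588 mol O.
Total oxygen = 2.58387 mol. Normalization factor = 4/2.58387 = 1.54807.
Fe per 4 O = 0.29759 × 1.54807 = 0.461.

0.461 Fe apfu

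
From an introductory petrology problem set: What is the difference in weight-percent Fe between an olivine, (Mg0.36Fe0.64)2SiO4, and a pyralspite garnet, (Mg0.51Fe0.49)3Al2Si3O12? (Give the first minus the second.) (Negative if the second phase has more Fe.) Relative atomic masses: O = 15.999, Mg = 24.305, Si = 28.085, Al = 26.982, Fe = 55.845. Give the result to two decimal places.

21.22 percentage points

Fe in (Mg0.36Fe0.64)2SiO4: molar mass 181.062 g/mol; 1.28×55.845 = 71.482 g → 39.48 wt%.
Fe in (Mg0.51Fe0.49)3Al2Si3O12: molar mass 449.486 g/mol; 1.47×55.845 = 82.092 g → 18.26 wt%.
Difference = 39.48 − 18.26 = 21.22 percentage points.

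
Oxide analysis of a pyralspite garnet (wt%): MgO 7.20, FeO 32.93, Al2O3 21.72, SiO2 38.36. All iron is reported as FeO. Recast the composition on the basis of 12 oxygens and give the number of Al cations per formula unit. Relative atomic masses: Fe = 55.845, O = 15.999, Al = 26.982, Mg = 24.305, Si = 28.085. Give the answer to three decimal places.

2.003 Al apfu

MgO (M=40.304): mol = 0.17864; Mg = 0.17864, O = 0.17864.
FeO (M=71.844): mol = 0.45835; Fe = 0.45835, O = 0.45835.
Al2O3 (M=101.961): mol = 0.21302; Al = 0.42604, O = 0.63906.
SiO2 (M=60.083): mol = 0.63845; Si = 0.63845, O = 1.27690.
ΣO = 2.55295; factor = 12/ΣO = 4.70044.
Al apfu = 0.42604 × 4.70044 = 2.003.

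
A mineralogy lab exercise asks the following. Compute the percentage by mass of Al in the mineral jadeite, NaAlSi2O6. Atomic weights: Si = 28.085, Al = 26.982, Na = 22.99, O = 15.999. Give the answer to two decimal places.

Molar mass of NaAlSi2O6: 1*22.99 + 1*26.982 + 2*28.085 + 6*15.999 = 202.136 g/mol.
Mass of Al per formula unit: 1 × 26.982 = 26.982 g.
Weight fraction Al = 26.982 / 202.136 = 0.1335.

13.35 wt%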